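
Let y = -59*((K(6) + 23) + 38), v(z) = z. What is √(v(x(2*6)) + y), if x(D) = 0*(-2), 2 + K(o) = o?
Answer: I*√3835 ≈ 61.927*I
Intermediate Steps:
K(o) = -2 + o
x(D) = 0
y = -3835 (y = -59*(((-2 + 6) + 23) + 38) = -59*((4 + 23) + 38) = -59*(27 + 38) = -59*65 = -3835)
√(v(x(2*6)) + y) = √(0 - 3835) = √(-3835) = I*√3835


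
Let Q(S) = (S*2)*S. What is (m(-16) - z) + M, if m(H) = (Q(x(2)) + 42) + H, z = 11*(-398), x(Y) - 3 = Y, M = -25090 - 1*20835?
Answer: -41471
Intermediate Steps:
M = -45925 (M = -25090 - 20835 = -45925)
x(Y) = 3 + Y
Q(S) = 2*S² (Q(S) = (2*S)*S = 2*S²)
z = -4378
m(H) = 92 + H (m(H) = (2*(3 + 2)² + 42) + H = (2*5² + 42) + H = (2*25 + 42) + H = (50 + 42) + H = 92 + H)
(m(-16) - z) + M = ((92 - 16) - 1*(-4378)) - 45925 = (76 + 4378) - 45925 = 4454 - 45925 = -41471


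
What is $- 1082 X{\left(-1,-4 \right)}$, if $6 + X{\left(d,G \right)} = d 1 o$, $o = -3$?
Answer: $3246$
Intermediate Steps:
$X{\left(d,G \right)} = -6 - 3 d$ ($X{\left(d,G \right)} = -6 + d 1 \left(-3\right) = -6 + d \left(-3\right) = -6 - 3 d$)
$- 1082 X{\left(-1,-4 \right)} = - 1082 \left(-6 - -3\right) = - 1082 \left(-6 + 3\right) = \left(-1082\right) \left(-3\right) = 3246$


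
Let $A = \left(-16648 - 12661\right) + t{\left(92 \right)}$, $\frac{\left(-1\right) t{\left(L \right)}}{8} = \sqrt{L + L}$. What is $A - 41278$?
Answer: $-70587 - 16 \sqrt{46} \approx -70696.0$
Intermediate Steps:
$t{\left(L \right)} = - 8 \sqrt{2} \sqrt{L}$ ($t{\left(L \right)} = - 8 \sqrt{L + L} = - 8 \sqrt{2 L} = - 8 \sqrt{2} \sqrt{L}$)
$A = -29309 - 16 \sqrt{46}$ ($A = \left(-16648 - 12661\right) - 8 \sqrt{2} \sqrt{92} = -29309 - 8 \sqrt{2} \cdot 2 \sqrt{23} = -29309 - 16 \sqrt{46} \approx -29418.0$)
$A - 41278 = \left(-29309 - 16 \sqrt{46}\right) - 41278 = -70587 - 16 \sqrt{46}$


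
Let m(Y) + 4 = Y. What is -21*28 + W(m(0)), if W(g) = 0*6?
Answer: -588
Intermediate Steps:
m(Y) = -4 + Y
W(g) = 0
-21*28 + W(m(0)) = -21*28 + 0 = -588 + 0 = -588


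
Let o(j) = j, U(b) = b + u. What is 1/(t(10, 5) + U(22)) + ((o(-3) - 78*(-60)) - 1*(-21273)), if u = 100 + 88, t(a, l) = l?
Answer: 5579251/215 ≈ 25950.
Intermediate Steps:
u = 188
U(b) = 188 + b (U(b) = b + 188 = 188 + b)
1/(t(10, 5) + U(22)) + ((o(-3) - 78*(-60)) - 1*(-21273)) = 1/(5 + (188 + 22)) + ((-3 - 78*(-60)) - 1*(-21273)) = 1/(5 + 210) + ((-3 + 4680) + 21273) = 1/215 + (4677 + 21273) = 1/215 + 25950 = 5579251/215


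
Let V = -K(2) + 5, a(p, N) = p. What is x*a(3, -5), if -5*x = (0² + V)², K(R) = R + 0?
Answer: -27/5 ≈ -5.4000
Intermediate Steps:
K(R) = R
V = 3 (V = -1*2 + 5 = -2 + 5 = 3)
x = -9/5 (x = -(0² + 3)²/5 = -(0 + 3)²/5 = -⅕*3² = -⅕*9 = -9/5 ≈ -1.8000)
x*a(3, -5) = -9/5*3 = -27/5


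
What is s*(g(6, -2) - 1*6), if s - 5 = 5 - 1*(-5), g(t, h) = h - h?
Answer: -90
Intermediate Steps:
g(t, h) = 0
s = 15 (s = 5 + (5 - 1*(-5)) = 5 + (5 + 5) = 5 + 10 = 15)
s*(g(6, -2) - 1*6) = 15*(0 - 1*6) = 15*(0 - 6) = 15*(-6) = -90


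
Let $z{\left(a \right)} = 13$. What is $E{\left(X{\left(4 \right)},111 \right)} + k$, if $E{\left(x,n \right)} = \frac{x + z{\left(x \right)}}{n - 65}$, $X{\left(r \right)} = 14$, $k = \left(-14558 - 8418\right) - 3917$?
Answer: $- \frac{1237051}{46} \approx -26892.0$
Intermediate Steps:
$k = -26893$ ($k = -22976 - 3917 = -26893$)
$E{\left(x,n \right)} = \frac{13 + x}{-65 + n}$ ($E{\left(x,n \right)} = \frac{x + 13}{n - 65} = \frac{13 + x}{n - 65} = \frac{13 + x}{-65 + n}$)
$E{\left(X{\left(4 \right)},111 \right)} + k = \frac{13 + 14}{-65 + 111} - 26893 = \frac{1}{46} \cdot 27 - 26893 = \frac{27}{46} - 26893 = - \frac{1237051}{46}$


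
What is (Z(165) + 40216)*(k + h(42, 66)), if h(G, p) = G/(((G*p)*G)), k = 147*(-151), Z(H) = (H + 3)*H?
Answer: -95002448152/63 ≈ -1.5080e+9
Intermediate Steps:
Z(H) = H*(3 + H) (Z(H) = (3 + H)*H = H*(3 + H))
k = -22197
h(G, p) = 1/(G*p) (h(G, p) = G/((p*G²)) = G*(1/(G²*p)) = 1/(G*p))
(Z(165) + 40216)*(k + h(42, 66)) = (165*(3 + 165) + 40216)*(-22197 + 1/(42*66)) = (165*168 + 40216)*(-22197 + (1/42)*(1/66)) = (27720 + 40216)*(-22197 + 1/2772) = 67936*(-61530083/2772) = -95002448152/63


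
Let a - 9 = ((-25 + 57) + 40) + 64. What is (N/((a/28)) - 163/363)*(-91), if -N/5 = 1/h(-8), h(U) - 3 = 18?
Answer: 158067/3509 ≈ 45.046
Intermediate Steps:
h(U) = 21 (h(U) = 3 + 18 = 21)
N = -5/21 ≈ -0.23810
a = 145 (a = 9 + (((-25 + 57) + 40) + 64) = 9 + ((32 + 40) + 64) = 9 + (72 + 64) = 9 + 136 = 145)
(N/((a/28)) - 163/363)*(-91) = (-5/(21*(145/28)) - 163/363)*(-91) = (-5/(21*(145*(1/28))) - 163*1/363)*(-91) = (-5/(21*145/28) - 163/363)*(-91) = (-5/21*28/145 - 163/363)*(-91) = (-4/87 - 163/363)*(-91) = -1737/3509*(-91) = 158067/3509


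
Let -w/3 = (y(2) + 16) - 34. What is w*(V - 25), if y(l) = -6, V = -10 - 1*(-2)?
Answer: -2376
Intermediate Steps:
V = -8 (V = -10 + 2 = -8)
w = 72 (w = -3*((-6 + 16) - 34) = -3*(10 - 34) = -3*(-24) = 72)
w*(V - 25) = 72*(-8 - 25) = 72*(-33) = -2376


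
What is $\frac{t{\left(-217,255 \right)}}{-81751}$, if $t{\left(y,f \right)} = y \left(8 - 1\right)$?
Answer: $\frac{1519}{81751} \approx 0.018581$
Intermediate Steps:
$t{\left(y,f \right)} = 7 y$ ($t{\left(y,f \right)} = y 7 = 7 y$)
$\frac{t{\left(-217,255 \right)}}{-81751} = \frac{7 \left(-217\right)}{-81751} = \left(-1519\right) \left(- \frac{1}{81751}\right) = \frac{1519}{81751}$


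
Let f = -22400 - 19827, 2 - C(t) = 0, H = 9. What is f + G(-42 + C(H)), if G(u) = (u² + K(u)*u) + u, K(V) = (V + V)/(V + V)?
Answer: -40707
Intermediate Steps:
K(V) = 1 (K(V) = (2*V)/((2*V)) = (2*V)*(1/(2*V)) = 1)
C(t) = 2 (C(t) = 2 - 1*0 = 2 + 0 = 2)
G(u) = u² + 2*u (G(u) = (u² + 1*u) + u = (u² + u) + u = (u + u²) + u = u² + 2*u)
f = -42227
f + G(-42 + C(H)) = -42227 + (-42 + 2)*(2 + (-42 + 2)) = -42227 - 40*(2 - 40) = -42227 - 40*(-38) = -42227 + 1520 = -40707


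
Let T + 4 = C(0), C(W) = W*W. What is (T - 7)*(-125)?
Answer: 1375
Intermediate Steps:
C(W) = W**2
T = -4 (T = -4 + 0**2 = -4 + 0 = -4)
(T - 7)*(-125) = (-4 - 7)*(-125) = -11*(-125) = 1375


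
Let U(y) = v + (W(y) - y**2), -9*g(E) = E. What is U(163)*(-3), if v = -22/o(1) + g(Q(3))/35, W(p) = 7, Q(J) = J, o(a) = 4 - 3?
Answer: 2791321/35 ≈ 79752.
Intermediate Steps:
o(a) = 1
g(E) = -E/9
v = -2311/105 (v = -22/1 - 1/9*3/35 = -22*1 - 1/3*1/35 = -22 - 1/105 = -2311/105 ≈ -22.010)
U(y) = -1576/105 - y**2 (U(y) = -2311/105 + (7 - y**2) = -1576/105 - y**2)
U(163)*(-3) = (-1576/105 - 1*163**2)*(-3) = (-1576/105 - 1*26569)*(-3) = (-1576/105 - 26569)*(-3) = -2791321/105*(-3) = 2791321/35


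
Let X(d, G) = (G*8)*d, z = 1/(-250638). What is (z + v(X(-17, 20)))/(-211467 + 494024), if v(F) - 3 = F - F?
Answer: 751913/70819521366 ≈ 1.0617e-5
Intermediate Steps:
z = -1/250638 ≈ -3.9898e-6
X(d, G) = 8*G*d (X(d, G) = (8*G)*d = 8*G*d)
v(F) = 3 (v(F) = 3 + (F - F) = 3 + 0 = 3)
(z + v(X(-17, 20)))/(-211467 + 494024) = (-1/250638 + 3)/(-211467 + 494024) = (751913/250638)/282557 = (751913/250638)*(1/282557) = 751913/70819521366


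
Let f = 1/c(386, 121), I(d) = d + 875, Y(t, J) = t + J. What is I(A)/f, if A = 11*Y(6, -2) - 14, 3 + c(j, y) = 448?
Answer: 402725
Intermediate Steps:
Y(t, J) = J + t
c(j, y) = 445 (c(j, y) = -3 + 448 = 445)
A = 30 (A = 11*(-2 + 6) - 14 = 11*4 - 14 = 44 - 14 = 30)
I(d) = 875 + d
f = 1/445 ≈ 0.0022472
I(A)/f = (875 + 30)/(1/445) = 905*445 = 402725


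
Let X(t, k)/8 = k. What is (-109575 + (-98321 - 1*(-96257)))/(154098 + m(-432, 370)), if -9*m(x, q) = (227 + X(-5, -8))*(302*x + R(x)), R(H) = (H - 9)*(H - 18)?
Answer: 37213/359068 ≈ 0.10364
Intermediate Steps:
R(H) = (-18 + H)*(-9 + H) (R(H) = (-9 + H)*(-18 + H) = (-18 + H)*(-9 + H))
X(t, k) = 8*k
m(x, q) = -2934 - 44825*x/9 - 163*x**2/9 (m(x, q) = -(227 + 8*(-8))*(302*x + (162 + x**2 - 27*x))/9 = -(227 - 64)*(162 + x**2 + 275*x)/9 = -163*(162 + x**2 + 275*x)/9 = -(26406 + 163*x**2 + 44825*x)/9 = -2934 - 44825*x/9 - 163*x**2/9)
(-109575 + (-98321 - 1*(-96257)))/(154098 + m(-432, 370)) = (-109575 + (-98321 - 1*(-96257)))/(154098 + (-2934 - 44825/9*(-432) - 163/9*(-432)**2)) = (-109575 + (-98321 + 96257))/(154098 + (-2934 + 2151600 - 163/9*186624)) = (-109575 - 2064)/(154098 + (-2934 + 2151600 - 3379968)) = -111639/(154098 - 1231302) = -111639/(-1077204) = -111639*(-1/1077204) = 37213/359068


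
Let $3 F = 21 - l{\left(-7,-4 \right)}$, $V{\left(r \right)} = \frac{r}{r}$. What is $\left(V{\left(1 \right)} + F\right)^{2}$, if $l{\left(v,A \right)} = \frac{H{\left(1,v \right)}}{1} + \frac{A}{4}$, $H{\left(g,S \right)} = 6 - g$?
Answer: $\frac{400}{9} \approx 44.444$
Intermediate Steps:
$V{\left(r \right)} = 1$
$l{\left(v,A \right)} = 5 + \frac{A}{4}$ ($l{\left(v,A \right)} = \frac{6 - 1}{1} + \frac{A}{4} = \left(6 - 1\right) 1 + A \frac{1}{4} = 5 \cdot 1 + \frac{A}{4} = 5 + \frac{A}{4}$)
$F = \frac{17}{3}$ ($F = \frac{21 - \left(5 + \frac{1}{4} \left(-4\right)\right)}{3} = \frac{21 - \left(5 - 1\right)}{3} = \frac{21 - 4}{3} = \frac{1}{3} \cdot 17 = \frac{17}{3} \approx 5.6667$)
$\left(V{\left(1 \right)} + F\right)^{2} = \left(1 + \frac{17}{3}\right)^{2} = \left(\frac{20}{3}\right)^{2} = \frac{400}{9}$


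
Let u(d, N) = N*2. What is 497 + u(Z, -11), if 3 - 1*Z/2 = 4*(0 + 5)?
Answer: 475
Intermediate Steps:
Z = -34 (Z = 6 - 8*(0 + 5) = 6 - 8*5 = 6 - 2*20 = 6 - 40 = -34)
u(d, N) = 2*N
497 + u(Z, -11) = 497 + 2*(-11) = 497 - 22 = 475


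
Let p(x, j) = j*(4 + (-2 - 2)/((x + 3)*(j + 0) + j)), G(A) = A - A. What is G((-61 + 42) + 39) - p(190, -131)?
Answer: 50830/97 ≈ 524.02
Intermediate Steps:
G(A) = 0
p(x, j) = j*(4 - 4/(j + j*(3 + x))) (p(x, j) = j*(4 - 4/((3 + x)*j + j)) = j*(4 - 4/(j*(3 + x) + j)) = j*(4 - 4/(j + j*(3 + x))))
G((-61 + 42) + 39) - p(190, -131) = 0 - 4*(-1 + 4*(-131) - 131*190)/(4 + 190) = 0 - 4*(-1 - 524 - 24890)/194 = 0 - 4*(-25415)/194 = 0 - 1*(-50830/97) = 0 + 50830/97 = 50830/97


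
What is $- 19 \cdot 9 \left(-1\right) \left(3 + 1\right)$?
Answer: $684$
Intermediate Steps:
$- 19 \cdot 9 \left(-1\right) \left(3 + 1\right) = - 19 \left(\left(-9\right) 4\right) = \left(-19\right) \left(-36\right) = 684$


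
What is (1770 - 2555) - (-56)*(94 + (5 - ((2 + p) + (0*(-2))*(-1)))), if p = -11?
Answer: 5263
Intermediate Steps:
(1770 - 2555) - (-56)*(94 + (5 - ((2 + p) + (0*(-2))*(-1)))) = (1770 - 2555) - (-56)*(94 + (5 - ((2 - 11) + (0*(-2))*(-1)))) = -785 - (-56)*(94 + (5 - (-9 + 0*(-1)))) = -785 - (-56)*(94 + (5 - (-9 + 0))) = -785 - (-56)*(94 + (5 - 1*(-9))) = -785 - (-56)*(94 + (5 + 9)) = -785 - (-56)*(94 + 14) = -785 - (-56)*108 = -785 - 1*(-6048) = -785 + 6048 = 5263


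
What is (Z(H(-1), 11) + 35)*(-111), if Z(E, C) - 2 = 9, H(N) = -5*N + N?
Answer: -5106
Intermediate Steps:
H(N) = -4*N
Z(E, C) = 11 (Z(E, C) = 2 + 9 = 11)
(Z(H(-1), 11) + 35)*(-111) = (11 + 35)*(-111) = 46*(-111) = -5106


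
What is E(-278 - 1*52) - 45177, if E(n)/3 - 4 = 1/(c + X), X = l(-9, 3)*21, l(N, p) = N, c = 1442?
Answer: -56591742/1253 ≈ -45165.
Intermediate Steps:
X = -189 (X = -9*21 = -189)
E(n) = 15039/1253 (E(n) = 12 + 3/(1442 - 189) = 12 + 3/1253 = 15039/1253)
E(-278 - 1*52) - 45177 = 15039/1253 - 45177 = -56591742/1253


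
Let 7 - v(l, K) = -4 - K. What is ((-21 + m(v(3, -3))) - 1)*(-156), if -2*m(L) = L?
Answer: 4056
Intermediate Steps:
v(l, K) = 11 + K (v(l, K) = 7 - (-4 - K) = 7 + (4 + K) = 11 + K)
m(L) = -L/2
((-21 + m(v(3, -3))) - 1)*(-156) = ((-21 - (11 - 3)/2) - 1)*(-156) = ((-21 - ½*8) - 1)*(-156) = ((-21 - 4) - 1)*(-156) = (-25 - 1)*(-156) = -26*(-156) = 4056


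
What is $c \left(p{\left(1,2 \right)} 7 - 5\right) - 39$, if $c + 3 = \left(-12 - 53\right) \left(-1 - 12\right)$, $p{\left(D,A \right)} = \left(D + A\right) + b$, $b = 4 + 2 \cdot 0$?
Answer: $37009$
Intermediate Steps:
$b = 4$ ($b = 4 + 0 = 4$)
$p{\left(D,A \right)} = 4 + A + D$ ($p{\left(D,A \right)} = \left(D + A\right) + 4 = \left(A + D\right) + 4 = 4 + A + D$)
$c = 842$ ($c = -3 + \left(-12 - 53\right) \left(-1 - 12\right) = -3 - -845 = -3 + 845 = 842$)
$c \left(p{\left(1,2 \right)} 7 - 5\right) - 39 = 842 \left(\left(4 + 2 + 1\right) 7 - 5\right) - 39 = 842 \left(7 \cdot 7 - 5\right) - 39 = 842 \left(49 - 5\right) - 39 = 842 \cdot 44 - 39 = 37048 - 39 = 37009$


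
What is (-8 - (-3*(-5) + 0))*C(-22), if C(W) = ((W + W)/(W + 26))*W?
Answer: -5566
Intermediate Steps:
C(W) = 2*W²/(26 + W) (C(W) = ((2*W)/(26 + W))*W = (2*W/(26 + W))*W = 2*W²/(26 + W))
(-8 - (-3*(-5) + 0))*C(-22) = (-8 - (-3*(-5) + 0))*(2*(-22)²/(26 - 22)) = (-8 - (15 + 0))*(2*484/4) = (-8 - 1*15)*(2*484*(¼)) = (-8 - 15)*242 = -23*242 = -5566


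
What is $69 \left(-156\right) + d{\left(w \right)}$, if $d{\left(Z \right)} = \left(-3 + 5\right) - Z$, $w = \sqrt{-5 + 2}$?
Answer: $-10762 - i \sqrt{3} \approx -10762.0 - 1.732 i$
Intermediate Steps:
$w = i \sqrt{3}$ ($w = \sqrt{-3} = i \sqrt{3} \approx 1.732 i$)
$d{\left(Z \right)} = 2 - Z$
$69 \left(-156\right) + d{\left(w \right)} = 69 \left(-156\right) + \left(2 - i \sqrt{3}\right) = -10764 + \left(2 - i \sqrt{3}\right) = -10762 - i \sqrt{3}$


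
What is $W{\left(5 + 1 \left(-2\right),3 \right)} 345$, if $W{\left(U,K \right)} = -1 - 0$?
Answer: $-345$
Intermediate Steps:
$W{\left(U,K \right)} = -1$ ($W{\left(U,K \right)} = -1 + 0 = -1$)
$W{\left(5 + 1 \left(-2\right),3 \right)} 345 = \left(-1\right) 345 = -345$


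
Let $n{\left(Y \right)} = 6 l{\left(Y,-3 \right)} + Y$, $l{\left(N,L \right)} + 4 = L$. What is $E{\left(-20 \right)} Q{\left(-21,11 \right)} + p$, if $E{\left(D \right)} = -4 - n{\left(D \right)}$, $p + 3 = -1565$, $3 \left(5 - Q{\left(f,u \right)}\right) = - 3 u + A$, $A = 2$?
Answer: $- \frac{2036}{3} \approx -678.67$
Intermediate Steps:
$l{\left(N,L \right)} = -4 + L$
$Q{\left(f,u \right)} = \frac{13}{3} + u$ ($Q{\left(f,u \right)} = 5 - \frac{- 3 u + 2}{3} = 5 - \frac{2 - 3 u}{3} = 5 + \left(- \frac{2}{3} + u\right) = \frac{13}{3} + u$)
$p = -1568$ ($p = -3 - 1565 = -1568$)
$n{\left(Y \right)} = -42 + Y$ ($n{\left(Y \right)} = 6 \left(-4 - 3\right) + Y = 6 \left(-7\right) + Y = -42 + Y$)
$E{\left(D \right)} = 38 - D$ ($E{\left(D \right)} = -4 - \left(-42 + D\right) = 38 - D$)
$E{\left(-20 \right)} Q{\left(-21,11 \right)} + p = \left(38 - -20\right) \left(\frac{13}{3} + 11\right) - 1568 = \left(38 + 20\right) \frac{46}{3} - 1568 = 58 \cdot \frac{46}{3} - 1568 = \frac{2668}{3} - 1568 = - \frac{2036}{3}$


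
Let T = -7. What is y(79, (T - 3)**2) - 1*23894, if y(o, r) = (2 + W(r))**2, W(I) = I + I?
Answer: 16910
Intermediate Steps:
W(I) = 2*I
y(o, r) = (2 + 2*r)**2
y(79, (T - 3)**2) - 1*23894 = 4*(1 + (-7 - 3)**2)**2 - 1*23894 = 4*(1 + (-10)**2)**2 - 23894 = 4*(1 + 100)**2 - 23894 = 4*101**2 - 23894 = 4*10201 - 23894 = 40804 - 23894 = 16910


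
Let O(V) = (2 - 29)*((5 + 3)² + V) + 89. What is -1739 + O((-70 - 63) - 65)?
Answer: 1968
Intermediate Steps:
O(V) = -1639 - 27*V (O(V) = -27*(8² + V) + 89 = -27*(64 + V) + 89 = (-1728 - 27*V) + 89 = -1639 - 27*V)
-1739 + O((-70 - 63) - 65) = -1739 + (-1639 - 27*((-70 - 63) - 65)) = -1739 + (-1639 - 27*(-133 - 65)) = -1739 + (-1639 - 27*(-198)) = -1739 + (-1639 + 5346) = -1739 + 3707 = 1968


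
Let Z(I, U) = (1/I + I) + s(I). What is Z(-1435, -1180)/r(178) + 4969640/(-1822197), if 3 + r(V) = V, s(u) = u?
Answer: -673279223219/35199940125 ≈ -19.127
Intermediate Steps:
r(V) = -3 + V
Z(I, U) = 1/I + 2*I (Z(I, U) = (1/I + I) + I = (I + 1/I) + I = 1/I + 2*I)
Z(-1435, -1180)/r(178) + 4969640/(-1822197) = (1/(-1435) + 2*(-1435))/(-3 + 178) + 4969640/(-1822197) = (-1/1435 - 2870)/175 + 4969640*(-1/1822197) = -4118451/1435*1/175 - 382280/140169 = -4118451/251125 - 382280/140169 = -673279223219/35199940125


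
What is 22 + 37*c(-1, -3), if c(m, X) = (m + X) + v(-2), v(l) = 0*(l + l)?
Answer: -126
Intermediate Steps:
v(l) = 0 (v(l) = 0*(2*l) = 0)
c(m, X) = X + m (c(m, X) = (m + X) + 0 = (X + m) + 0 = X + m)
22 + 37*c(-1, -3) = 22 + 37*(-3 - 1) = 22 + 37*(-4) = 22 - 148 = -126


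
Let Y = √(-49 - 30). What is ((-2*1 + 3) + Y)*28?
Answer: 28 + 28*I*√79 ≈ 28.0 + 248.87*I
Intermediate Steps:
Y = I*√79 (Y = √(-79) = I*√79 ≈ 8.8882*I)
((-2*1 + 3) + Y)*28 = ((-2*1 + 3) + I*√79)*28 = ((-2 + 3) + I*√79)*28 = (1 + I*√79)*28 = 28 + 28*I*√79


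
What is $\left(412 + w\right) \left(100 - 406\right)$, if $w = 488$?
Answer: $-275400$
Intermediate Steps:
$\left(412 + w\right) \left(100 - 406\right) = \left(412 + 488\right) \left(100 - 406\right) = 900 \left(-306\right) = -275400$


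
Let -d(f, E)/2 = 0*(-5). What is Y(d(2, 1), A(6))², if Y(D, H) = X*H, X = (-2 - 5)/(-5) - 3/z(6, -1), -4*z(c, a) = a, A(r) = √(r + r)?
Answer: 33708/25 ≈ 1348.3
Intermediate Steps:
d(f, E) = 0 (d(f, E) = -0*(-5) = -2*0 = 0)
A(r) = √2*√r (A(r) = √(2*r) = √2*√r)
z(c, a) = -a/4
X = -53/5 (X = (-2 - 5)/(-5) - 3/((-¼*(-1))) = -7*(-⅕) - 3/¼ = 7/5 - 3*4 = 7/5 - 12 = -53/5 ≈ -10.600)
Y(D, H) = -53*H/5
Y(d(2, 1), A(6))² = (-53*√2*√6/5)² = (-106*√3/5)² = 33708/25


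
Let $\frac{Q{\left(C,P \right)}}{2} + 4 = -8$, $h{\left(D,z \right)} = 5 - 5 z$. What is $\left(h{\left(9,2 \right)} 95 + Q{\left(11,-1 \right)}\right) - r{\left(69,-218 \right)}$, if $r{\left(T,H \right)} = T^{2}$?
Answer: $-5260$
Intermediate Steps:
$Q{\left(C,P \right)} = -24$ ($Q{\left(C,P \right)} = -8 + 2 \left(-8\right) = -8 - 16 = -24$)
$\left(h{\left(9,2 \right)} 95 + Q{\left(11,-1 \right)}\right) - r{\left(69,-218 \right)} = \left(\left(5 - 10\right) 95 - 24\right) - 69^{2} = \left(\left(5 - 10\right) 95 - 24\right) - 4761 = \left(\left(-5\right) 95 - 24\right) - 4761 = \left(-475 - 24\right) - 4761 = -499 - 4761 = -5260$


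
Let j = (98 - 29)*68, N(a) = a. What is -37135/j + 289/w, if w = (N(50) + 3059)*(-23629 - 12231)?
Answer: -258758482243/32694073005 ≈ -7.9145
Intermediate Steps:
j = 4692 (j = 69*68 = 4692)
w = -111488740 (w = (50 + 3059)*(-23629 - 12231) = 3109*(-35860) = -111488740)
-37135/j + 289/w = -37135/4692 + 289/(-111488740) = -37135*1/4692 + 289*(-1/111488740) = -37135/4692 - 289/111488740 = -258758482243/32694073005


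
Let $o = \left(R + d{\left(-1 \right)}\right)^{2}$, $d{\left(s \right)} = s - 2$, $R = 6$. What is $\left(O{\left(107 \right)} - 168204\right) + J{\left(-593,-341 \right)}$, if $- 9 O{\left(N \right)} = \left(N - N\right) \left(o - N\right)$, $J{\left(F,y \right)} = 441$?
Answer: $-167763$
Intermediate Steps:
$d{\left(s \right)} = -2 + s$ ($d{\left(s \right)} = s - 2 = -2 + s$)
$o = 9$ ($o = \left(6 - 3\right)^{2} = 3^{2} = 9$)
$O{\left(N \right)} = 0$ ($O{\left(N \right)} = - \frac{\left(N - N\right) \left(9 - N\right)}{9} = - \frac{0 \left(9 - N\right)}{9} = \left(- \frac{1}{9}\right) 0 = 0$)
$\left(O{\left(107 \right)} - 168204\right) + J{\left(-593,-341 \right)} = \left(0 - 168204\right) + 441 = -168204 + 441 = -167763$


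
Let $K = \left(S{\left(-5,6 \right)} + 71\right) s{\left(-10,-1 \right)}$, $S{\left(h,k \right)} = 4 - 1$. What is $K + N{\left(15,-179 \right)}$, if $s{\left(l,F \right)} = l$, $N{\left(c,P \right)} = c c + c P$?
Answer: $-3200$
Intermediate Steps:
$S{\left(h,k \right)} = 3$ ($S{\left(h,k \right)} = 4 - 1 = 3$)
$N{\left(c,P \right)} = c^{2} + P c$
$K = -740$ ($K = \left(3 + 71\right) \left(-10\right) = 74 \left(-10\right) = -740$)
$K + N{\left(15,-179 \right)} = -740 + 15 \left(-179 + 15\right) = -740 + 15 \left(-164\right) = -740 - 2460 = -3200$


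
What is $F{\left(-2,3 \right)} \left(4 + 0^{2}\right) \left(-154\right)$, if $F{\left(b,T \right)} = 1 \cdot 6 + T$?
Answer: $-5544$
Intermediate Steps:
$F{\left(b,T \right)} = 6 + T$
$F{\left(-2,3 \right)} \left(4 + 0^{2}\right) \left(-154\right) = \left(6 + 3\right) \left(4 + 0^{2}\right) \left(-154\right) = 9 \left(4 + 0\right) \left(-154\right) = 9 \cdot 4 \left(-154\right) = 36 \left(-154\right) = -5544$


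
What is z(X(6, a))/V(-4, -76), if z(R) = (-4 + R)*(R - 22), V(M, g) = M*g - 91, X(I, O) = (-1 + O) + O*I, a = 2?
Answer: -27/71 ≈ -0.38028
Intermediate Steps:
X(I, O) = -1 + O + I*O (X(I, O) = (-1 + O) + I*O = -1 + O + I*O)
V(M, g) = -91 + M*g
z(R) = (-22 + R)*(-4 + R) (z(R) = (-4 + R)*(-22 + R) = (-22 + R)*(-4 + R))
z(X(6, a))/V(-4, -76) = (88 + (-1 + 2 + 6*2)² - 26*(-1 + 2 + 6*2))/(-91 - 4*(-76)) = (88 + (-1 + 2 + 12)² - 26*(-1 + 2 + 12))/(-91 + 304) = (88 + 13² - 26*13)/213 = (88 + 169 - 338)*(1/213) = -81*1/213 = -27/71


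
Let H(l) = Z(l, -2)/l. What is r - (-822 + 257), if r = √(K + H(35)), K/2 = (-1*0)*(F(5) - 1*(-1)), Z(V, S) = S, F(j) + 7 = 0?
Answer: 565 + I*√70/35 ≈ 565.0 + 0.23905*I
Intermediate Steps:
F(j) = -7 (F(j) = -7 + 0 = -7)
H(l) = -2/l
K = 0 (K = 2*((-1*0)*(-7 - 1*(-1))) = 2*(0*(-7 + 1)) = 2*(0*(-6)) = 2*0 = 0)
r = I*√70/35 (r = √(0 - 2/35) = √(-2/35) = I*√70/35 ≈ 0.23905*I)
r - (-822 + 257) = I*√70/35 - (-822 + 257) = I*√70/35 - 1*(-565) = I*√70/35 + 565 = 565 + I*√70/35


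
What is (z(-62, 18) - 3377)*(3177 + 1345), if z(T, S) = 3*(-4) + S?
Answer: -15243662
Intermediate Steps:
z(T, S) = -12 + S
(z(-62, 18) - 3377)*(3177 + 1345) = ((-12 + 18) - 3377)*(3177 + 1345) = (6 - 3377)*4522 = -3371*4522 = -15243662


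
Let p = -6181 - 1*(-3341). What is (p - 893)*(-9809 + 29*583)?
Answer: -26496834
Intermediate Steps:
p = -2840 (p = -6181 + 3341 = -2840)
(p - 893)*(-9809 + 29*583) = (-2840 - 893)*(-9809 + 29*583) = -3733*(-9809 + 16907) = -3733*7098 = -26496834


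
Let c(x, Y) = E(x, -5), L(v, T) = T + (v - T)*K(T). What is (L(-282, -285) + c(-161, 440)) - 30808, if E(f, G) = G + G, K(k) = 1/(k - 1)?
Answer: -8895461/286 ≈ -31103.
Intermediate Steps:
K(k) = 1/(-1 + k)
E(f, G) = 2*G
L(v, T) = T + (v - T)/(-1 + T)
c(x, Y) = -10 (c(x, Y) = 2*(-5) = -10)
(L(-282, -285) + c(-161, 440)) - 30808 = ((-282 - 1*(-285) - 285*(-1 - 285))/(-1 - 285) - 10) - 30808 = ((-282 + 285 - 285*(-286))/(-286) - 10) - 30808 = (-(-282 + 285 + 81510)/286 - 10) - 30808 = (-1/286*81513 - 10) - 30808 = (-81513/286 - 10) - 30808 = -84373/286 - 30808 = -8895461/286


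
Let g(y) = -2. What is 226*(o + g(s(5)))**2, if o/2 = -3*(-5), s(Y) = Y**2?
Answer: 177184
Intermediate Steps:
o = 30 (o = 2*(-3*(-5)) = 2*15 = 30)
226*(o + g(s(5)))**2 = 226*(30 - 2)**2 = 226*28**2 = 226*784 = 177184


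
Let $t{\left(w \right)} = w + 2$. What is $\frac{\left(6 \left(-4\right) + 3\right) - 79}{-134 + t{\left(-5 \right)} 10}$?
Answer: $\frac{25}{41} \approx 0.60976$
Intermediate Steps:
$t{\left(w \right)} = 2 + w$
$\frac{\left(6 \left(-4\right) + 3\right) - 79}{-134 + t{\left(-5 \right)} 10} = \frac{\left(6 \left(-4\right) + 3\right) - 79}{-134 + \left(2 - 5\right) 10} = \frac{\left(-24 + 3\right) - 79}{-134 - 30} = \frac{-21 - 79}{-134 - 30} = - \frac{100}{-164} = \left(-100\right) \left(- \frac{1}{164}\right) = \frac{25}{41}$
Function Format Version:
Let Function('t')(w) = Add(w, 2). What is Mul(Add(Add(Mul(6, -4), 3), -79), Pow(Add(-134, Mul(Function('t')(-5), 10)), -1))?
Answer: Rational(25, 41) ≈ 0.60976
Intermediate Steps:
Function('t')(w) = Add(2, w)
Mul(Add(Add(Mul(6, -4), 3), -79), Pow(Add(-134, Mul(Function('t')(-5), 10)), -1)) = Mul(Add(Add(Mul(6, -4), 3), -79), Pow(Add(-134, Mul(Add(2, -5), 10)), -1)) = Mul(Add(Add(-24, 3), -79), Pow(Add(-134, Mul(-3, 10)), -1)) = Mul(Add(-21, -79), Pow(Add(-134, -30), -1)) = Mul(-100, Pow(-164, -1)) = Mul(-100, Rational(-1, 164)) = Rational(25, 41)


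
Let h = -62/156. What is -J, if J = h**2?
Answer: -961/6084 ≈ -0.15796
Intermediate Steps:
h = -31/78 (h = -62*1/156 = -31/78 ≈ -0.39744)
J = 961/6084 (J = (-31/78)**2 = 961/6084 ≈ 0.15796)
-J = -1*961/6084 = -961/6084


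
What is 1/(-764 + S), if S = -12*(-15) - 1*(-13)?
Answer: -1/571 ≈ -0.0017513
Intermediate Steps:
S = 193 (S = 180 + 13 = 193)
1/(-764 + S) = 1/(-764 + 193) = 1/(-571) = -1/571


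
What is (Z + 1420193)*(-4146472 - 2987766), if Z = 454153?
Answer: -13372030458348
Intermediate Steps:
(Z + 1420193)*(-4146472 - 2987766) = (454153 + 1420193)*(-4146472 - 2987766) = 1874346*(-7134238) = -13372030458348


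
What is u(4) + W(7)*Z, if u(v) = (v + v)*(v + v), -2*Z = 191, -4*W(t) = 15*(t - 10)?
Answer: -8083/8 ≈ -1010.4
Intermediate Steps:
W(t) = 75/2 - 15*t/4 (W(t) = -15*(t - 10)/4 = -15*(-10 + t)/4 = -(-150 + 15*t)/4 = 75/2 - 15*t/4)
Z = -191/2 (Z = -1/2*191 = -191/2 ≈ -95.500)
u(v) = 4*v**2 (u(v) = (2*v)*(2*v) = 4*v**2)
u(4) + W(7)*Z = 4*4**2 + (75/2 - 15/4*7)*(-191/2) = 4*16 + (75/2 - 105/4)*(-191/2) = 64 + (45/4)*(-191/2) = 64 - 8595/8 = -8083/8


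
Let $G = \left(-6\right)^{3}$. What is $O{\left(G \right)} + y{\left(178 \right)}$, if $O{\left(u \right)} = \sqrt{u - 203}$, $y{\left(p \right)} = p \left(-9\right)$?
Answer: $-1602 + i \sqrt{419} \approx -1602.0 + 20.469 i$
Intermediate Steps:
$y{\left(p \right)} = - 9 p$
$G = -216$
$O{\left(u \right)} = \sqrt{-203 + u}$
$O{\left(G \right)} + y{\left(178 \right)} = \sqrt{-203 - 216} - 1602 = \sqrt{-419} - 1602 = i \sqrt{419} - 1602 = -1602 + i \sqrt{419}$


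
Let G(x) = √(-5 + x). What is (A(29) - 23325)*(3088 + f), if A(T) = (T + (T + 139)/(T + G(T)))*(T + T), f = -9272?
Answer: 107600084920/817 + 120513792*√6/817 ≈ 1.3206e+8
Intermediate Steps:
A(T) = 2*T*(T + (139 + T)/(T + √(-5 + T))) (A(T) = (T + (T + 139)/(T + √(-5 + T)))*(T + T) = (T + (139 + T)/(T + √(-5 + T)))*(2*T) = 2*T*(T + (139 + T)/(T + √(-5 + T))))
(A(29) - 23325)*(3088 + f) = (2*29*(139 + 29 + 29² + 29*√(-5 + 29))/(29 + √(-5 + 29)) - 23325)*(3088 - 9272) = (2*29*(139 + 29 + 841 + 29*√24)/(29 + √24) - 23325)*(-6184) = (2*29*(139 + 29 + 841 + 29*(2*√6))/(29 + 2*√6) - 23325)*(-6184) = (2*29*(139 + 29 + 841 + 58*√6)/(29 + 2*√6) - 23325)*(-6184) = (2*29*(1009 + 58*√6)/(29 + 2*√6) - 23325)*(-6184) = (58*(1009 + 58*√6)/(29 + 2*√6) - 23325)*(-6184) = (-23325 + 58*(1009 + 58*√6)/(29 + 2*√6))*(-6184) = 144241800 - 358672*(1009 + 58*√6)/(29 + 2*√6)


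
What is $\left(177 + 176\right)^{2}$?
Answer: $124609$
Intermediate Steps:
$\left(177 + 176\right)^{2} = 353^{2} = 124609$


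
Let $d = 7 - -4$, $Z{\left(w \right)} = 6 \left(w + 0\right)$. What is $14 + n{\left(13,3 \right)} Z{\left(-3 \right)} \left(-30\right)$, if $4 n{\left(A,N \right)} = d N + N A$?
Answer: $9734$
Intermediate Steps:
$Z{\left(w \right)} = 6 w$
$d = 11$ ($d = 7 + 4 = 11$)
$n{\left(A,N \right)} = \frac{11 N}{4} + \frac{A N}{4}$ ($n{\left(A,N \right)} = \frac{11 N + N A}{4} = \frac{11 N + A N}{4} = \frac{11 N}{4} + \frac{A N}{4}$)
$14 + n{\left(13,3 \right)} Z{\left(-3 \right)} \left(-30\right) = 14 + \frac{1}{4} \cdot 3 \left(11 + 13\right) 6 \left(-3\right) \left(-30\right) = 14 + \frac{1}{4} \cdot 3 \cdot 24 \left(\left(-18\right) \left(-30\right)\right) = 14 + 18 \cdot 540 = 14 + 9720 = 9734$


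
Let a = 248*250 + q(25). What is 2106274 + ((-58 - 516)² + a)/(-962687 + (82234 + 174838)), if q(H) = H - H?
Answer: 495406045678/235205 ≈ 2.1063e+6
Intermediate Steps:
q(H) = 0
a = 62000 (a = 248*250 + 0 = 62000 + 0 = 62000)
2106274 + ((-58 - 516)² + a)/(-962687 + (82234 + 174838)) = 2106274 + ((-58 - 516)² + 62000)/(-962687 + (82234 + 174838)) = 2106274 + ((-574)² + 62000)/(-962687 + 257072) = 2106274 + (329476 + 62000)/(-705615) = 2106274 + 391476*(-1/705615) = 2106274 - 130492/235205 = 495406045678/235205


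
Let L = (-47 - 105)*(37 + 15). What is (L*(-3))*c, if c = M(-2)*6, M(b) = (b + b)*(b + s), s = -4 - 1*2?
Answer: 4552704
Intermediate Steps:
s = -6 (s = -4 - 2 = -6)
L = -7904 (L = -152*52 = -7904)
M(b) = 2*b*(-6 + b) (M(b) = (b + b)*(b - 6) = (2*b)*(-6 + b) = 2*b*(-6 + b))
c = 192 (c = (2*(-2)*(-6 - 2))*6 = (2*(-2)*(-8))*6 = 32*6 = 192)
(L*(-3))*c = -7904*(-3)*192 = 23712*192 = 4552704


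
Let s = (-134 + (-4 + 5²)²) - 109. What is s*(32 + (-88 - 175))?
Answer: -45738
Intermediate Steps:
s = 198 (s = (-134 + (-4 + 25)²) - 109 = (-134 + 21²) - 109 = (-134 + 441) - 109 = 307 - 109 = 198)
s*(32 + (-88 - 175)) = 198*(32 + (-88 - 175)) = 198*(32 - 263) = 198*(-231) = -45738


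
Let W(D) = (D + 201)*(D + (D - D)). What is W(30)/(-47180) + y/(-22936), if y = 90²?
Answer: -483129/966179 ≈ -0.50004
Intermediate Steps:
W(D) = D*(201 + D) (W(D) = (201 + D)*(D + 0) = (201 + D)*D = D*(201 + D))
y = 8100
W(30)/(-47180) + y/(-22936) = (30*(201 + 30))/(-47180) + 8100/(-22936) = (30*231)*(-1/47180) + 8100*(-1/22936) = 6930*(-1/47180) - 2025/5734 = -99/674 - 2025/5734 = -483129/966179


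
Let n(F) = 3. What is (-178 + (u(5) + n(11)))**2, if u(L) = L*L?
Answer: 22500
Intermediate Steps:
u(L) = L**2
(-178 + (u(5) + n(11)))**2 = (-178 + (5**2 + 3))**2 = (-178 + (25 + 3))**2 = (-178 + 28)**2 = (-150)**2 = 22500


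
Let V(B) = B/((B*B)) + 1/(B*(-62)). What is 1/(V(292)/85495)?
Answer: 1547801480/61 ≈ 2.5374e+7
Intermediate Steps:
V(B) = 61/(62*B) (V(B) = B/(B²) - 1/62/B = B/B² - 1/(62*B) = 1/B - 1/(62*B) = 61/(62*B))
1/(V(292)/85495) = 1/(((61/62)/292)/85495) = 1/(((61/62)*(1/292))*(1/85495)) = 1/((61/18104)*(1/85495)) = 1/(61/1547801480) = 1547801480/61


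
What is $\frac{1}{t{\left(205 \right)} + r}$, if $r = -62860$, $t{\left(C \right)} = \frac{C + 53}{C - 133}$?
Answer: $- \frac{12}{754277} \approx -1.5909 \cdot 10^{-5}$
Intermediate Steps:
$t{\left(C \right)} = \frac{53 + C}{-133 + C}$
$\frac{1}{t{\left(205 \right)} + r} = \frac{1}{\frac{53 + 205}{-133 + 205} - 62860} = \frac{1}{\frac{1}{72} \cdot 258 - 62860} = \frac{1}{\frac{43}{12} - 62860} = \frac{1}{- \frac{754277}{12}} = - \frac{12}{754277}$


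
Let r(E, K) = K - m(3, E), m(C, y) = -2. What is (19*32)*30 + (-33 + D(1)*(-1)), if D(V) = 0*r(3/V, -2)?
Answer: 18207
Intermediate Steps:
r(E, K) = 2 + K (r(E, K) = K - 1*(-2) = K + 2 = 2 + K)
D(V) = 0 (D(V) = 0*(2 - 2) = 0*0 = 0)
(19*32)*30 + (-33 + D(1)*(-1)) = (19*32)*30 + (-33 + 0*(-1)) = 608*30 + (-33 + 0) = 18240 - 33 = 18207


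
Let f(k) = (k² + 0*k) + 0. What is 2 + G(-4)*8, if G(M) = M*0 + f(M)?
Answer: 130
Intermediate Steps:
f(k) = k² (f(k) = (k² + 0) + 0 = k² + 0 = k²)
G(M) = M² (G(M) = M*0 + M² = 0 + M² = M²)
2 + G(-4)*8 = 2 + (-4)²*8 = 2 + 16*8 = 2 + 128 = 130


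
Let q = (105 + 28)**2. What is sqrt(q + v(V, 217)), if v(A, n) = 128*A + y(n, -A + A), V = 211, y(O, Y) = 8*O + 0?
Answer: sqrt(46433) ≈ 215.48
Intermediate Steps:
q = 17689 (q = 133**2 = 17689)
y(O, Y) = 8*O
v(A, n) = 8*n + 128*A (v(A, n) = 128*A + 8*n = 8*n + 128*A)
sqrt(q + v(V, 217)) = sqrt(17689 + (8*217 + 128*211)) = sqrt(17689 + (1736 + 27008)) = sqrt(17689 + 28744) = sqrt(46433)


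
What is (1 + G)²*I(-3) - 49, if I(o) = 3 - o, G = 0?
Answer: -43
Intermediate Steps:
(1 + G)²*I(-3) - 49 = (1 + 0)²*(3 - 1*(-3)) - 49 = 1²*(3 + 3) - 49 = 1*6 - 49 = 6 - 49 = -43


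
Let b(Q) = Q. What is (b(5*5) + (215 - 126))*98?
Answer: 11172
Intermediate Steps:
(b(5*5) + (215 - 126))*98 = (5*5 + (215 - 126))*98 = (25 + 89)*98 = 114*98 = 11172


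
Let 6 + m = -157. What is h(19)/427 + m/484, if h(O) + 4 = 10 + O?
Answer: -57501/206668 ≈ -0.27823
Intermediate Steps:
m = -163 (m = -6 - 157 = -163)
h(O) = 6 + O (h(O) = -4 + (10 + O) = 6 + O)
h(19)/427 + m/484 = (6 + 19)/427 - 163/484 = 25*(1/427) - 163*1/484 = 25/427 - 163/484 = -57501/206668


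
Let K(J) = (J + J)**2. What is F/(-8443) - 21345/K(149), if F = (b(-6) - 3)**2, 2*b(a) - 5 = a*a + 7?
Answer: -219378399/749772172 ≈ -0.29259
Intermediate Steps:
b(a) = 6 + a**2/2 (b(a) = 5/2 + (a*a + 7)/2 = 5/2 + (a**2 + 7)/2 = 5/2 + (7 + a**2)/2 = 5/2 + (7/2 + a**2/2) = 6 + a**2/2)
F = 441 (F = ((6 + (1/2)*(-6)**2) - 3)**2 = ((6 + (1/2)*36) - 3)**2 = ((6 + 18) - 3)**2 = (24 - 3)**2 = 21**2 = 441)
K(J) = 4*J**2 (K(J) = (2*J)**2 = 4*J**2)
F/(-8443) - 21345/K(149) = 441/(-8443) - 21345/(4*149**2) = 441*(-1/8443) - 21345/(4*22201) = -441/8443 - 21345/88804 = -219378399/749772172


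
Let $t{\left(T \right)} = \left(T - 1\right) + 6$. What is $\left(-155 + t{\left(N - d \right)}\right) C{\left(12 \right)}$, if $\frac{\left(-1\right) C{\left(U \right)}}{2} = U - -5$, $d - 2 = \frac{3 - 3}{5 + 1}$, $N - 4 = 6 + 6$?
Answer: $4624$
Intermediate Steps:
$N = 16$ ($N = 4 + \left(6 + 6\right) = 4 + 12 = 16$)
$d = 2$ ($d = 2 + \frac{3 - 3}{5 + 1} = 2 + \frac{0}{6} = 2 + 0 \cdot \frac{1}{6} = 2 + 0 = 2$)
$C{\left(U \right)} = -10 - 2 U$ ($C{\left(U \right)} = - 2 \left(U - -5\right) = - 2 \left(U + 5\right) = - 2 \left(5 + U\right) = -10 - 2 U$)
$t{\left(T \right)} = 5 + T$ ($t{\left(T \right)} = \left(-1 + T\right) + 6 = 5 + T$)
$\left(-155 + t{\left(N - d \right)}\right) C{\left(12 \right)} = \left(-155 + \left(5 + \left(16 - 2\right)\right)\right) \left(-10 - 24\right) = \left(-155 + \left(5 + 14\right)\right) \left(-34\right) = \left(-155 + 19\right) \left(-34\right) = \left(-136\right) \left(-34\right) = 4624$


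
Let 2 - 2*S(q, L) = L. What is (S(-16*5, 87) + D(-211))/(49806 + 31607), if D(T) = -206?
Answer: -497/162826 ≈ -0.0030523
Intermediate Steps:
S(q, L) = 1 - L/2
(S(-16*5, 87) + D(-211))/(49806 + 31607) = ((1 - 1/2*87) - 206)/(49806 + 31607) = ((1 - 87/2) - 206)/81413 = (-85/2 - 206)*(1/81413) = -497/2*1/81413 = -497/162826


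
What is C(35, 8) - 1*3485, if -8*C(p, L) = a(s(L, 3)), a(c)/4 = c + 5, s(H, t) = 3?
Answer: -3489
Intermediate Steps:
a(c) = 20 + 4*c (a(c) = 4*(c + 5) = 4*(5 + c) = 20 + 4*c)
C(p, L) = -4 (C(p, L) = -(20 + 4*3)/8 = -(20 + 12)/8 = -⅛*32 = -4)
C(35, 8) - 1*3485 = -4 - 1*3485 = -4 - 3485 = -3489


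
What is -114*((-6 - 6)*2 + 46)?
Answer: -2508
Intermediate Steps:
-114*((-6 - 6)*2 + 46) = -114*(-12*2 + 46) = -114*(-24 + 46) = -114*22 = -2508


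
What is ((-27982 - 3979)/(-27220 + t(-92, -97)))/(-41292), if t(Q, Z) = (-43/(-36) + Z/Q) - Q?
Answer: -23713/831024514 ≈ -2.8535e-5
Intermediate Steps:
t(Q, Z) = 43/36 - Q + Z/Q (t(Q, Z) = (-43*(-1/36) + Z/Q) - Q = (43/36 + Z/Q) - Q = 43/36 - Q + Z/Q)
((-27982 - 3979)/(-27220 + t(-92, -97)))/(-41292) = ((-27982 - 3979)/(-27220 + (43/36 - 1*(-92) - 97/(-92))))/(-41292) = -31961/(-27220 + (43/36 + 92 - 97*(-1/92)))*(-1/41292) = -31961/(-27220 + (43/36 + 92 + 97/92))*(-1/41292) = -31961/(-27220 + 39019/414)*(-1/41292) = -31961/(-11230061/414)*(-1/41292) = -31961*(-414/11230061)*(-1/41292) = (13231854/11230061)*(-1/41292) = -23713/831024514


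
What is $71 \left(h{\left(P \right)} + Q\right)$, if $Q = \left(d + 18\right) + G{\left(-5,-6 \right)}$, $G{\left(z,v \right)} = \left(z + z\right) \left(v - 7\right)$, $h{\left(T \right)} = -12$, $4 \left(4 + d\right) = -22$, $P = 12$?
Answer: $\frac{17963}{2} \approx 8981.5$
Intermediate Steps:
$d = - \frac{19}{2}$ ($d = -4 + \frac{1}{4} \left(-22\right) = -4 - \frac{11}{2} = - \frac{19}{2} \approx -9.5$)
$G{\left(z,v \right)} = 2 z \left(-7 + v\right)$
$Q = \frac{277}{2}$ ($Q = \left(- \frac{19}{2} + 18\right) + 2 \left(-5\right) \left(-7 - 6\right) = \frac{17}{2} + 2 \left(-5\right) \left(-13\right) = \frac{17}{2} + 130 = \frac{277}{2} \approx 138.5$)
$71 \left(h{\left(P \right)} + Q\right) = 71 \left(-12 + \frac{277}{2}\right) = 71 \cdot \frac{253}{2} = \frac{17963}{2}$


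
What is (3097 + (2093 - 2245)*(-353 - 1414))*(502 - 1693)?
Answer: -323572071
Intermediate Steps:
(3097 + (2093 - 2245)*(-353 - 1414))*(502 - 1693) = (3097 - 152*(-1767))*(-1191) = (3097 + 268584)*(-1191) = 271681*(-1191) = -323572071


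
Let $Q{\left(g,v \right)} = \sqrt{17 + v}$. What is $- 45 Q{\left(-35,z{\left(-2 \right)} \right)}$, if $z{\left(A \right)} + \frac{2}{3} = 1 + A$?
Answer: $- 15 \sqrt{138} \approx -176.21$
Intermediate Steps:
$z{\left(A \right)} = \frac{1}{3} + A$ ($z{\left(A \right)} = - \frac{2}{3} + \left(1 + A\right) = \frac{1}{3} + A$)
$- 45 Q{\left(-35,z{\left(-2 \right)} \right)} = - 45 \sqrt{17 + \left(\frac{1}{3} - 2\right)} = - 45 \sqrt{17 - \frac{5}{3}} = - 45 \sqrt{\frac{46}{3}} = - 45 \frac{\sqrt{138}}{3} = - 15 \sqrt{138}$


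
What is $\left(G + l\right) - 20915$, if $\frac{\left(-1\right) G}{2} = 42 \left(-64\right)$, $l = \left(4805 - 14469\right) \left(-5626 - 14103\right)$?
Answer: $190645517$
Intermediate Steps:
$l = 190661056$ ($l = \left(-9664\right) \left(-19729\right) = 190661056$)
$G = 5376$ ($G = - 2 \cdot 42 \left(-64\right) = \left(-2\right) \left(-2688\right) = 5376$)
$\left(G + l\right) - 20915 = \left(5376 + 190661056\right) - 20915 = 190666432 - 20915 = 190645517$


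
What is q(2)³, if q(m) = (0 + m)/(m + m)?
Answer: ⅛ ≈ 0.12500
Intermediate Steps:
q(m) = ½ (q(m) = m/((2*m)) = m*(1/(2*m)) = ½)
q(2)³ = (½)³ = ⅛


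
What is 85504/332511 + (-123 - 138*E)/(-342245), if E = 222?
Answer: 39491022329/113800227195 ≈ 0.34702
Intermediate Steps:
85504/332511 + (-123 - 138*E)/(-342245) = 85504/332511 + (-123 - 138*222)/(-342245) = 85504*(1/332511) + (-123 - 30636)*(-1/342245) = 85504/332511 - 30759*(-1/342245) = 85504/332511 + 30759/342245 = 39491022329/113800227195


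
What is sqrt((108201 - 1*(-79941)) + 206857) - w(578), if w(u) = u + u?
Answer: -1156 + sqrt(394999) ≈ -527.51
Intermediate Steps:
w(u) = 2*u
sqrt((108201 - 1*(-79941)) + 206857) - w(578) = sqrt((108201 - 1*(-79941)) + 206857) - 2*578 = sqrt((108201 + 79941) + 206857) - 1*1156 = sqrt(188142 + 206857) - 1156 = sqrt(394999) - 1156 = -1156 + sqrt(394999)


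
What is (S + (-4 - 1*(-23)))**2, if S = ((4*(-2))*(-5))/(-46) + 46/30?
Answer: 46022656/119025 ≈ 386.66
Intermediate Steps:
S = 229/345 (S = -8*(-5)*(-1/46) + 46*(1/30) = 40*(-1/46) + 23/15 = -20/23 + 23/15 = 229/345 ≈ 0.66377)
(S + (-4 - 1*(-23)))**2 = (229/345 + (-4 - 1*(-23)))**2 = (229/345 + (-4 + 23))**2 = (229/345 + 19)**2 = (6784/345)**2 = 46022656/119025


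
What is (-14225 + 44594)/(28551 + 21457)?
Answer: 30369/50008 ≈ 0.60728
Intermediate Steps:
(-14225 + 44594)/(28551 + 21457) = 30369/50008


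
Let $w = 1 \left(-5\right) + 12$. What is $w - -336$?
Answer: $343$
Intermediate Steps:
$w = 7$ ($w = -5 + 12 = 7$)
$w - -336 = 7 - -336 = 7 + 336 = 343$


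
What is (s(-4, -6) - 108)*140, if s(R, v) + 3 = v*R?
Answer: -12180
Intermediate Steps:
s(R, v) = -3 + R*v (s(R, v) = -3 + v*R = -3 + R*v)
(s(-4, -6) - 108)*140 = ((-3 - 4*(-6)) - 108)*140 = ((-3 + 24) - 108)*140 = (21 - 108)*140 = -87*140 = -12180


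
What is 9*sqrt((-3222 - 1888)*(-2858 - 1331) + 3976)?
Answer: 63*sqrt(436934) ≈ 41644.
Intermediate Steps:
9*sqrt((-3222 - 1888)*(-2858 - 1331) + 3976) = 9*sqrt(-5110*(-4189) + 3976) = 9*sqrt(21405790 + 3976) = 9*sqrt(21409766) = 9*(7*sqrt(436934)) = 63*sqrt(436934)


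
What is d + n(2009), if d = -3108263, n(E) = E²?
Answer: 927818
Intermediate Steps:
d + n(2009) = -3108263 + 2009² = -3108263 + 4036081 = 927818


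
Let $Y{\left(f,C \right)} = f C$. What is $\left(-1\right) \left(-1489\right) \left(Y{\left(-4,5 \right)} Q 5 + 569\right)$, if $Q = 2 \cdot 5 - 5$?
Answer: $102741$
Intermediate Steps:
$Y{\left(f,C \right)} = C f$
$Q = 5$ ($Q = 10 - 5 = 5$)
$\left(-1\right) \left(-1489\right) \left(Y{\left(-4,5 \right)} Q 5 + 569\right) = \left(-1\right) \left(-1489\right) \left(5 \left(-4\right) 5 \cdot 5 + 569\right) = 1489 \left(\left(-20\right) 5 \cdot 5 + 569\right) = 1489 \left(\left(-100\right) 5 + 569\right) = 1489 \left(-500 + 569\right) = 1489 \cdot 69 = 102741$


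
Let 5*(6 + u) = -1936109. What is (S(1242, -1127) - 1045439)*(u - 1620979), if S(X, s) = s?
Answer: 10508604789244/5 ≈ 2.1017e+12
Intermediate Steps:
u = -1936139/5 (u = -6 + (⅕)*(-1936109) = -6 - 1936109/5 = -1936139/5 ≈ -3.8723e+5)
(S(1242, -1127) - 1045439)*(u - 1620979) = (-1127 - 1045439)*(-1936139/5 - 1620979) = -1046566*(-10041034/5) = 10508604789244/5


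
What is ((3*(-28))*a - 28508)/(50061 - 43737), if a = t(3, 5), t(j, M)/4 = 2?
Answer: -7295/1581 ≈ -4.6142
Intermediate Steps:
t(j, M) = 8 (t(j, M) = 4*2 = 8)
a = 8
((3*(-28))*a - 28508)/(50061 - 43737) = ((3*(-28))*8 - 28508)/(50061 - 43737) = (-84*8 - 28508)/6324 = (-672 - 28508)*(1/6324) = -29180*1/6324 = -7295/1581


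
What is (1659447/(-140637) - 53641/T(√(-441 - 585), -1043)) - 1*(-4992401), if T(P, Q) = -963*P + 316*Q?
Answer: 12822922567141355831336/2568494089257551 - 154968849*I*√114/109579730338 ≈ 4.9924e+6 - 0.0151*I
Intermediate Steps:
(1659447/(-140637) - 53641/T(√(-441 - 585), -1043)) - 1*(-4992401) = (1659447/(-140637) - 53641/(-963*√(-441 - 585) + 316*(-1043))) - 1*(-4992401) = (1659447*(-1/140637) - 53641/(-2889*I*√114 - 329588)) + 4992401 = (-553149/46879 - 53641/(-2889*I*√114 - 329588)) + 4992401 = (-553149/46879 - 53641/(-329588 - 2889*I*√114)) + 4992401 = 234038213330/46879 - 53641/(-329588 - 2889*I*√114)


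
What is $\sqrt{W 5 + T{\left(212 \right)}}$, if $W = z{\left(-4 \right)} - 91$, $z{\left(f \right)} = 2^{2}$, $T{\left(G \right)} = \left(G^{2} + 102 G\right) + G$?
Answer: $\sqrt{66345} \approx 257.58$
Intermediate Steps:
$T{\left(G \right)} = G^{2} + 103 G$
$z{\left(f \right)} = 4$
$W = -87$ ($W = 4 - 91 = -87$)
$\sqrt{W 5 + T{\left(212 \right)}} = \sqrt{\left(-87\right) 5 + 212 \left(103 + 212\right)} = \sqrt{-435 + 212 \cdot 315} = \sqrt{-435 + 66780} = \sqrt{66345}$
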